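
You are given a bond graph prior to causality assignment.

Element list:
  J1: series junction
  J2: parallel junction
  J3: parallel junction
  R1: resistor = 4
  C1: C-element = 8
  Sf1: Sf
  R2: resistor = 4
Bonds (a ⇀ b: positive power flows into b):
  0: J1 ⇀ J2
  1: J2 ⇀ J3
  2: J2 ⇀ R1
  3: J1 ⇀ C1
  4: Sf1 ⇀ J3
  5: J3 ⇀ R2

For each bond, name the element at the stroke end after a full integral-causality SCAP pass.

bond 4 |Sf1  (Sf1 (Sf) sets flow on bond)
bond 3 |J1  (prefer integral on C1)
bond 0 |J2  (J1: last free bond brings flow in)
bond 1 |J3  (common-e at J2 fixed by 0)
bond 2 |R1  (0-jn J2 has e-setter on 0)
bond 5 |R2  (common-e at J3 fixed by 1)

β0 →J2
β1 →J3
β2 →R1
β3 →J1
β4 →Sf1
β5 →R2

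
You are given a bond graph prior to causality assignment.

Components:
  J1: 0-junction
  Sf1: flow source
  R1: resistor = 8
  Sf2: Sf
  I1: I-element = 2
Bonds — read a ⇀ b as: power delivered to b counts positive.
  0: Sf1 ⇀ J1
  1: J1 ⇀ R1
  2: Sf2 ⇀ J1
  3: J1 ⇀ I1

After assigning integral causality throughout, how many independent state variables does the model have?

1  (I1 all integral)

#0 |Sf1  (Sf1: flow source, stroke at near end)
#2 |Sf2  (Sf2: flow source, stroke at near end)
#3 |I1  (I1: I, integral causality)
#1 |J1  (J1: last free bond brings effort in)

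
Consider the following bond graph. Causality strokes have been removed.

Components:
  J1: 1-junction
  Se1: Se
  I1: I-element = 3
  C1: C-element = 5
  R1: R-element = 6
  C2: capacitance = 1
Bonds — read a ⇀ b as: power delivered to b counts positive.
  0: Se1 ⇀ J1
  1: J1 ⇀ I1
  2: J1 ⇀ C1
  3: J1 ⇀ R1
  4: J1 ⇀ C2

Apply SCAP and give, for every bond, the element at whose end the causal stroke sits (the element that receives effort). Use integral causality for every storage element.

β0 →J1  (Se1 (Se) sets effort on bond)
β1 →I1  (I1 integral (f out))
β2 →J1  (1-jn J1 has f-setter on 1)
β3 →J1  (J1: bond 1 brought flow, rest push out)
β4 →J1  (J1 flow already set via bond 1)

β0 |J1
β1 |I1
β2 |J1
β3 |J1
β4 |J1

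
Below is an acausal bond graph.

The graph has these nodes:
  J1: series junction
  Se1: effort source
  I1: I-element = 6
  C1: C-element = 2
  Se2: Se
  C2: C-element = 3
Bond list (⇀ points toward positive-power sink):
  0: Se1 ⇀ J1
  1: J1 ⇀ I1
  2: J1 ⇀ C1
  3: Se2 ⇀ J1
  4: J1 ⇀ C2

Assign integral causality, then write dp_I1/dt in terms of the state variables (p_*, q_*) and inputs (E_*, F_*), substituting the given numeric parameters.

#0 stroke at J1  (Se1 (Se) sets effort on bond)
#3 stroke at J1  (Se2 fixes effort; stroke away)
#1 stroke at I1  (I1 outputs flow p/I1)
#2 stroke at J1  (1-jn J1 has f-setter on 1)
#4 stroke at J1  (common-f at J1 fixed by 1)

dp_I1/dt = E_Se1 + E_Se2 - q_C1/2 - q_C2/3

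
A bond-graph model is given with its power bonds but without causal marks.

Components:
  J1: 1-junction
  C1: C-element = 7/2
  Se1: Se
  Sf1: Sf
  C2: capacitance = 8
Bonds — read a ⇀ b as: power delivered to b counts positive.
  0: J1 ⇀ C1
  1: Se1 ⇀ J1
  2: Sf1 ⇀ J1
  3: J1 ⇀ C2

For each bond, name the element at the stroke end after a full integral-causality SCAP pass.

b1 →J1  (Se1 (Se) sets effort on bond)
b2 →Sf1  (Sf1 fixes flow; stroke at Sf1)
b0 →J1  (J1: bond 2 brought flow, rest push out)
b3 →J1  (J1: bond 2 brought flow, rest push out)

#0 |J1
#1 |J1
#2 |Sf1
#3 |J1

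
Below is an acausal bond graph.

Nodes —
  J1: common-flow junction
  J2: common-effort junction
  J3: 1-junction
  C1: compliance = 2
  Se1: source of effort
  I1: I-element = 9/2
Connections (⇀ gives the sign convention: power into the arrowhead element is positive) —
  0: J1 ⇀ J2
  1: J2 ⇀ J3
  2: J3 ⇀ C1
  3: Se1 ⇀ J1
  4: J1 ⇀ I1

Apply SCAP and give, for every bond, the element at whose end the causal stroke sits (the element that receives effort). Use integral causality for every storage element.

bond 3 |J1  (Se1 fixes effort; stroke away)
bond 2 |J3  (C1 outputs effort q/C1)
bond 1 |J2  (only one flow-in slot at J3)
bond 0 |J1  (0-jn J2 has e-setter on 1)
bond 4 |I1  (only one flow-in slot at J1)

β0 |J1
β1 |J2
β2 |J3
β3 |J1
β4 |I1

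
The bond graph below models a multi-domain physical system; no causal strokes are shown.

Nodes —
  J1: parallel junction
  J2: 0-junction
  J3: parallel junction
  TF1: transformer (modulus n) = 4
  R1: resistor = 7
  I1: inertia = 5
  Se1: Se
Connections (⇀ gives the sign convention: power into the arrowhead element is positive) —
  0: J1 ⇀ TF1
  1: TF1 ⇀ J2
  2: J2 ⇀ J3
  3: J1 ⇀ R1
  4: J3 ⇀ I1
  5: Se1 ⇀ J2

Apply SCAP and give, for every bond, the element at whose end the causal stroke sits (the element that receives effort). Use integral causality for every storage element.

β0 stroke→J1
β1 stroke→TF1
β2 stroke→J3
β3 stroke→R1
β4 stroke→I1
β5 stroke→J2

b5 |J2  (Se1 fixes effort; stroke away)
b1 |TF1  (common-e at J2 fixed by 5)
b2 |J3  (J2: bond 5 brought effort, rest push out)
b4 |I1  (0-jn J3 has e-setter on 2)
b0 |J1  (TF1: transformer flips bond 1)
b3 |R1  (J1 effort already set via bond 0)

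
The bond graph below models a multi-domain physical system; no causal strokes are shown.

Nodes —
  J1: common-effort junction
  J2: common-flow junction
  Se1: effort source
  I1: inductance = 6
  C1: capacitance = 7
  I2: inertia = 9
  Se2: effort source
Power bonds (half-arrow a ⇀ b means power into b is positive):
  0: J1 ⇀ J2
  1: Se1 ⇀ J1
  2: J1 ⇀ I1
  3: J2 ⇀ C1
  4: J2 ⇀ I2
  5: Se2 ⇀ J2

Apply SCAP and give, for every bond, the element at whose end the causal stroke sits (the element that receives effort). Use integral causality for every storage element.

b0 stroke→J2
b1 stroke→J1
b2 stroke→I1
b3 stroke→J2
b4 stroke→I2
b5 stroke→J2

β1 stroke at J1  (Se1: effort source, stroke at far end)
β5 stroke at J2  (Se2 fixes effort; stroke away)
β0 stroke at J2  (common-e at J1 fixed by 1)
β2 stroke at I1  (0-jn J1 has e-setter on 1)
β3 stroke at J2  (C1 integral (e out))
β4 stroke at I2  (closing 1-jn rule on J2)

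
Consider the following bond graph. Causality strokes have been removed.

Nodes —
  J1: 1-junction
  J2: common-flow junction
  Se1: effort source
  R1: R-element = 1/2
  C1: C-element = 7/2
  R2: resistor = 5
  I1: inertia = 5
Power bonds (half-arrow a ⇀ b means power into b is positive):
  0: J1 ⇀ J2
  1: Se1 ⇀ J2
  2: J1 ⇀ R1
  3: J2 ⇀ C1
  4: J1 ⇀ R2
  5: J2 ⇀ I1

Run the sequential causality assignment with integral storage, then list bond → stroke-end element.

#0 →J2
#1 →J2
#2 →J1
#3 →J2
#4 →J1
#5 →I1

#1 stroke at J2  (Se1 fixes effort; stroke away)
#3 stroke at J2  (C1: C, integral causality)
#5 stroke at I1  (I1: I, integral causality)
#0 stroke at J2  (common-f at J2 fixed by 5)
#2 stroke at J1  (1-jn J1 has f-setter on 0)
#4 stroke at J1  (common-f at J1 fixed by 0)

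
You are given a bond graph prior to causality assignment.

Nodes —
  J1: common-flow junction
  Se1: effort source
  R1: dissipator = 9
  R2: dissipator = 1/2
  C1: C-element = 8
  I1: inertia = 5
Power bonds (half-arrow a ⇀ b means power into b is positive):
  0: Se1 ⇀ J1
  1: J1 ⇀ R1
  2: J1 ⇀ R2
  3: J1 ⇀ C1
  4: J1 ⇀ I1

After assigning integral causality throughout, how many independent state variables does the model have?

2  (C1, I1 all integral)

β0 stroke→J1  (Se1: effort source, stroke at far end)
β3 stroke→J1  (prefer integral on C1)
β4 stroke→I1  (I1 outputs flow p/I1)
β1 stroke→J1  (J1: bond 4 brought flow, rest push out)
β2 stroke→J1  (common-f at J1 fixed by 4)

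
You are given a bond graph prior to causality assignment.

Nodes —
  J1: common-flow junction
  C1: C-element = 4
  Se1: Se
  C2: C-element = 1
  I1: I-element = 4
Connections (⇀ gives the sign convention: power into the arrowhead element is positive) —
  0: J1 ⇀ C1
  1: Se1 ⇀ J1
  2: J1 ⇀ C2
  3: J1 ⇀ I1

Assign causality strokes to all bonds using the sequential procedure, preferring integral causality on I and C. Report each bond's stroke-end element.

β0 |J1
β1 |J1
β2 |J1
β3 |I1

#1 |J1  (source Se1 imposes e)
#0 |J1  (C1: C, integral causality)
#2 |J1  (prefer integral on C2)
#3 |I1  (closing 1-jn rule on J1)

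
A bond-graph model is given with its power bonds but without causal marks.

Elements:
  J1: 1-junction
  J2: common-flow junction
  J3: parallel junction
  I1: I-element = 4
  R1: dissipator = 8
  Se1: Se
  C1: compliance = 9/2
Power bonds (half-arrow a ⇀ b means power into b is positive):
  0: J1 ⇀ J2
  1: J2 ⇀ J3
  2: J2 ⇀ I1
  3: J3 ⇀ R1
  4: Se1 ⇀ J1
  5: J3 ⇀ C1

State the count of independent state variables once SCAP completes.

2  (C1, I1 all integral)

β4 stroke→J1  (Se1 (Se) sets effort on bond)
β0 stroke→J2  (J1: last free bond brings flow in)
β2 stroke→I1  (I1 integral (f out))
β1 stroke→J2  (1-jn J2 has f-setter on 2)
β5 stroke→J3  (C1: C, integral causality)
β3 stroke→R1  (common-e at J3 fixed by 5)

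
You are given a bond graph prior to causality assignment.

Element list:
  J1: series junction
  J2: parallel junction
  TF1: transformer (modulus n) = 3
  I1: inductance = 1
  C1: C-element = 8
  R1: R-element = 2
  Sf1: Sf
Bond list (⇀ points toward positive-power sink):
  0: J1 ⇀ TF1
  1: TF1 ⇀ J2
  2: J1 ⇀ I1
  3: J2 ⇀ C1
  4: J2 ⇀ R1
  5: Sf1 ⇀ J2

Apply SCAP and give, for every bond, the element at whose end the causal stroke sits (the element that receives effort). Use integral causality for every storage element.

#0 stroke→J1
#1 stroke→TF1
#2 stroke→I1
#3 stroke→J2
#4 stroke→R1
#5 stroke→Sf1

b5 stroke→Sf1  (source Sf1 imposes f)
b2 stroke→I1  (I1: I, integral causality)
b0 stroke→J1  (1-jn J1 has f-setter on 2)
b1 stroke→TF1  (TF1: transformer flips bond 0)
b3 stroke→J2  (C1: C, integral causality)
b4 stroke→R1  (J2: bond 3 brought effort, rest push out)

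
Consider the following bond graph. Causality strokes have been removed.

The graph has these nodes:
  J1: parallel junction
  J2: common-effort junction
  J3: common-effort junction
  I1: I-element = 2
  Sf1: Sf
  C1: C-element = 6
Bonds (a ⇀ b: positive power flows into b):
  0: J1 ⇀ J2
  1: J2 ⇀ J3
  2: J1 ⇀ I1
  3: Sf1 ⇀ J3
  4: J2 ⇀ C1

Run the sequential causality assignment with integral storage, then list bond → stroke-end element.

bond 0 stroke at J1
bond 1 stroke at J3
bond 2 stroke at I1
bond 3 stroke at Sf1
bond 4 stroke at J2

bond 3 |Sf1  (Sf1 (Sf) sets flow on bond)
bond 1 |J3  (J3 needs exactly one e-in)
bond 2 |I1  (prefer integral on I1)
bond 0 |J1  (J1 needs exactly one e-in)
bond 4 |J2  (J2 needs exactly one e-in)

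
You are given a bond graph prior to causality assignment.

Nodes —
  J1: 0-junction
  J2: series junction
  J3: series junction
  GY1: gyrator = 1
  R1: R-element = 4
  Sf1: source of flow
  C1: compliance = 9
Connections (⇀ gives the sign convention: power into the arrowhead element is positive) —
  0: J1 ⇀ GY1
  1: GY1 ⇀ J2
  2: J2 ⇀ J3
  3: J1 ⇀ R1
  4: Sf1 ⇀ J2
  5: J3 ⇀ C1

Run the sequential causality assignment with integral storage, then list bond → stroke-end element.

#0 stroke→J1
#1 stroke→J2
#2 stroke→J2
#3 stroke→R1
#4 stroke→Sf1
#5 stroke→J3

β4 stroke at Sf1  (Sf1 fixes flow; stroke at Sf1)
β1 stroke at J2  (J2 flow already set via bond 4)
β2 stroke at J2  (1-jn J2 has f-setter on 4)
β5 stroke at J3  (common-f at J3 fixed by 2)
β0 stroke at J1  (through GY1, causality inverts; strokes same side of GY1)
β3 stroke at R1  (0-jn J1 has e-setter on 0)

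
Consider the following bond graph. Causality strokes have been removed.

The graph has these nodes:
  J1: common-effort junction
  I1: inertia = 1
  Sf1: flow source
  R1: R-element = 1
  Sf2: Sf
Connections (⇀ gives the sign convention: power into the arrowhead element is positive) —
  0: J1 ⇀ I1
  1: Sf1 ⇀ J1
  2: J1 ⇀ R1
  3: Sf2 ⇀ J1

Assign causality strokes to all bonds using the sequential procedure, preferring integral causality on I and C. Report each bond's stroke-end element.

b0 stroke at I1
b1 stroke at Sf1
b2 stroke at J1
b3 stroke at Sf2

b1 stroke→Sf1  (Sf1: flow source, stroke at near end)
b3 stroke→Sf2  (Sf2: flow source, stroke at near end)
b0 stroke→I1  (I1: I, integral causality)
b2 stroke→J1  (J1: last free bond brings effort in)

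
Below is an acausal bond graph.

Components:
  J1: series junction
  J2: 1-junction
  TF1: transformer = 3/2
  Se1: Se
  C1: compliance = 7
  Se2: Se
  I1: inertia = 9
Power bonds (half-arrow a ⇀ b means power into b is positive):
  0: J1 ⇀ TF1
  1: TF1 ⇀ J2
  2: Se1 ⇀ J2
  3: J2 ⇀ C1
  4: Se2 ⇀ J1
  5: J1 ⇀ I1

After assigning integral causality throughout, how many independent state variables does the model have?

2  (C1, I1 all integral)

#2 stroke→J2  (Se1 fixes effort; stroke away)
#4 stroke→J1  (Se2 (Se) sets effort on bond)
#3 stroke→J2  (C1: C, integral causality)
#1 stroke→TF1  (only one flow-in slot at J2)
#0 stroke→J1  (TF1: transformer flips bond 1)
#5 stroke→I1  (closing 1-jn rule on J1)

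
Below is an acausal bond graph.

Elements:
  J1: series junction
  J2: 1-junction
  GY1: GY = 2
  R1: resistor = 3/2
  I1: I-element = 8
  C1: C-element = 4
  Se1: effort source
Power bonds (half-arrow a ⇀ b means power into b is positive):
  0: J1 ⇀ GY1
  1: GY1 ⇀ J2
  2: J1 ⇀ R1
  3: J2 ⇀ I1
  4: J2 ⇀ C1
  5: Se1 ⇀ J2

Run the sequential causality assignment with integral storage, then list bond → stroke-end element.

β5 stroke at J2  (Se1: effort source, stroke at far end)
β3 stroke at I1  (I1: I, integral causality)
β1 stroke at J2  (J2 flow already set via bond 3)
β4 stroke at J2  (J2 flow already set via bond 3)
β0 stroke at J1  (GY1: gyrator matches bond 1)
β2 stroke at R1  (only one flow-in slot at J1)

β0 →J1
β1 →J2
β2 →R1
β3 →I1
β4 →J2
β5 →J2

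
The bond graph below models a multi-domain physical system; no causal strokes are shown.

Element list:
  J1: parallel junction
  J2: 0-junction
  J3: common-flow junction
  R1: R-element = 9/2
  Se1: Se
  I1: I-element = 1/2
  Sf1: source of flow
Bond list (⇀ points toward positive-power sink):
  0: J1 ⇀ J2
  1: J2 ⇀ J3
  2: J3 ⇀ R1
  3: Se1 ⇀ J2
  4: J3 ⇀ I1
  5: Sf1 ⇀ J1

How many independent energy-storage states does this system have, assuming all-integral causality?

β3 |J2  (source Se1 imposes e)
β5 |Sf1  (source Sf1 imposes f)
β0 |J1  (only one effort-in slot at J1)
β1 |J3  (J2: bond 3 brought effort, rest push out)
β4 |I1  (I1 outputs flow p/I1)
β2 |J3  (common-f at J3 fixed by 4)

1  (I1 all integral)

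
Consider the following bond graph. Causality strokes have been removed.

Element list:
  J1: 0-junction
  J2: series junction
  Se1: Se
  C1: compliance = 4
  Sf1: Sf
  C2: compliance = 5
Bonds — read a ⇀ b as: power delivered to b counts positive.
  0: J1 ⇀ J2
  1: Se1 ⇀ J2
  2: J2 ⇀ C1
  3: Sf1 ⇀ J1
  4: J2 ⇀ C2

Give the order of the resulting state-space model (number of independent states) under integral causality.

2  (C1, C2 all integral)

bond 1 stroke→J2  (Se1: effort source, stroke at far end)
bond 3 stroke→Sf1  (Sf1: flow source, stroke at near end)
bond 0 stroke→J1  (J1 needs exactly one e-in)
bond 2 stroke→J2  (common-f at J2 fixed by 0)
bond 4 stroke→J2  (J2: bond 0 brought flow, rest push out)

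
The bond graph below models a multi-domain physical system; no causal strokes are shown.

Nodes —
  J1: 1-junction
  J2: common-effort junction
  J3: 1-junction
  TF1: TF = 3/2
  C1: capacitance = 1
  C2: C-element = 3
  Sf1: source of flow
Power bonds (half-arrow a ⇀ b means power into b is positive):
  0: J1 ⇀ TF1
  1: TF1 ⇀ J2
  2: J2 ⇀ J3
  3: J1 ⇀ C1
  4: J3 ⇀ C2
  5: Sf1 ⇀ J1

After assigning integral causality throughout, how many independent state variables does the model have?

2  (C1, C2 all integral)

b5 →Sf1  (source Sf1 imposes f)
b0 →J1  (J1: bond 5 brought flow, rest push out)
b3 →J1  (J1 flow already set via bond 5)
b1 →TF1  (through TF1, causality passes straight; one stroke at TF1)
b2 →J2  (J2 needs exactly one e-in)
b4 →J3  (J3: bond 2 brought flow, rest push out)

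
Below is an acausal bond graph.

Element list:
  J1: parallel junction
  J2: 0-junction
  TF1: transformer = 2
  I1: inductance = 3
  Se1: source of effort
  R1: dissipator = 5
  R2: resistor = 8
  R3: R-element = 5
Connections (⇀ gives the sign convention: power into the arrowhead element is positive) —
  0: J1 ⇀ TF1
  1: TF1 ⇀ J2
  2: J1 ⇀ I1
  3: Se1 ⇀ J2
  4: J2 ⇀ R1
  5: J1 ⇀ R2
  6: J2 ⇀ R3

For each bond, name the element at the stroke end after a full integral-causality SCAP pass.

β0 stroke at J1
β1 stroke at TF1
β2 stroke at I1
β3 stroke at J2
β4 stroke at R1
β5 stroke at R2
β6 stroke at R3

b3 |J2  (Se1 (Se) sets effort on bond)
b1 |TF1  (common-e at J2 fixed by 3)
b4 |R1  (common-e at J2 fixed by 3)
b6 |R3  (0-jn J2 has e-setter on 3)
b0 |J1  (through TF1, causality passes straight; one stroke at TF1)
b2 |I1  (J1 effort already set via bond 0)
b5 |R2  (0-jn J1 has e-setter on 0)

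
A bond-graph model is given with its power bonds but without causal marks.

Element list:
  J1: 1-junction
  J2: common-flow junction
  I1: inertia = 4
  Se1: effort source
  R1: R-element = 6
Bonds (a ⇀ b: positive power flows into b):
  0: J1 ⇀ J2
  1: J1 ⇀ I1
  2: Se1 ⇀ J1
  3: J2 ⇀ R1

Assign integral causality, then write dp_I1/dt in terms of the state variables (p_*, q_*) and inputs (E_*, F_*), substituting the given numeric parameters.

β2 stroke at J1  (Se1 fixes effort; stroke away)
β1 stroke at I1  (I1 integral (f out))
β0 stroke at J1  (J1: bond 1 brought flow, rest push out)
β3 stroke at J2  (1-jn J2 has f-setter on 0)

dp_I1/dt = E_Se1 - 3*p_I1/2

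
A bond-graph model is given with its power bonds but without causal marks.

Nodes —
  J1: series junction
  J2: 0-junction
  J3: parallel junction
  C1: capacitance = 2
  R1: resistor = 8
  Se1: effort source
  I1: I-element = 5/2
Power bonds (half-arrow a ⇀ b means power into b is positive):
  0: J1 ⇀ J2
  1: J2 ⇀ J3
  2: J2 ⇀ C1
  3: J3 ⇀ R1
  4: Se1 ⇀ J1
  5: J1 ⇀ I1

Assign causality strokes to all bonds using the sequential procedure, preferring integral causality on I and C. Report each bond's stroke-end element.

bond 0 |J1
bond 1 |J3
bond 2 |J2
bond 3 |R1
bond 4 |J1
bond 5 |I1

b4 stroke→J1  (Se1 (Se) sets effort on bond)
b2 stroke→J2  (prefer integral on C1)
b0 stroke→J1  (J2: bond 2 brought effort, rest push out)
b1 stroke→J3  (J2 effort already set via bond 2)
b3 stroke→R1  (common-e at J3 fixed by 1)
b5 stroke→I1  (only one flow-in slot at J1)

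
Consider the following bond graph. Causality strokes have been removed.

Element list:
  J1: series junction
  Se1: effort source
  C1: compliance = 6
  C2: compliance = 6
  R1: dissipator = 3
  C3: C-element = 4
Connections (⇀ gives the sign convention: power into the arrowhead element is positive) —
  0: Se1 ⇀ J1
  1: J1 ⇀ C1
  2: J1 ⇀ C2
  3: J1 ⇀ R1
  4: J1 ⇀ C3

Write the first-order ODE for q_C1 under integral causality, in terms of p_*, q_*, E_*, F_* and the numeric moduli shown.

bond 0 →J1  (Se1 fixes effort; stroke away)
bond 1 →J1  (prefer integral on C1)
bond 2 →J1  (C2: C, integral causality)
bond 4 →J1  (C3 outputs effort q/C3)
bond 3 →R1  (only one flow-in slot at J1)

dq_C1/dt = E_Se1/3 - q_C1/18 - q_C2/18 - q_C3/12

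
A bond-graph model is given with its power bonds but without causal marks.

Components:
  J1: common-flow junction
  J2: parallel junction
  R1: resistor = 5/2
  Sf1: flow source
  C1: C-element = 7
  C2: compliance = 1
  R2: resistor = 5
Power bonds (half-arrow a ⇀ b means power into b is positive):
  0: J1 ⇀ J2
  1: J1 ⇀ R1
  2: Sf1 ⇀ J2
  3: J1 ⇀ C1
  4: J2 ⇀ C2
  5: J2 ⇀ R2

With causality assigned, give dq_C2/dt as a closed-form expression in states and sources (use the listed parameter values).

dq_C2/dt = F_Sf1 - 2*q_C1/35 - 3*q_C2/5

b2 |Sf1  (source Sf1 imposes f)
b3 |J1  (C1 outputs effort q/C1)
b4 |J2  (C2: C, integral causality)
b0 |J1  (J2 effort already set via bond 4)
b5 |R2  (0-jn J2 has e-setter on 4)
b1 |R1  (closing 1-jn rule on J1)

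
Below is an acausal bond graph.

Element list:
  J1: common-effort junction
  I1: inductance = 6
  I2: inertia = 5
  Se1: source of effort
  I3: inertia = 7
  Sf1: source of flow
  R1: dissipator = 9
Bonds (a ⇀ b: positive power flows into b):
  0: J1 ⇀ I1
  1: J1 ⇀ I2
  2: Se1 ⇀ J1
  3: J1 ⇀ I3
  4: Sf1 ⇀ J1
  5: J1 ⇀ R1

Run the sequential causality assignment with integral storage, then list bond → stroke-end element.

#2 →J1  (Se1 (Se) sets effort on bond)
#4 →Sf1  (source Sf1 imposes f)
#0 →I1  (J1 effort already set via bond 2)
#1 →I2  (J1: bond 2 brought effort, rest push out)
#3 →I3  (0-jn J1 has e-setter on 2)
#5 →R1  (0-jn J1 has e-setter on 2)

β0 stroke→I1
β1 stroke→I2
β2 stroke→J1
β3 stroke→I3
β4 stroke→Sf1
β5 stroke→R1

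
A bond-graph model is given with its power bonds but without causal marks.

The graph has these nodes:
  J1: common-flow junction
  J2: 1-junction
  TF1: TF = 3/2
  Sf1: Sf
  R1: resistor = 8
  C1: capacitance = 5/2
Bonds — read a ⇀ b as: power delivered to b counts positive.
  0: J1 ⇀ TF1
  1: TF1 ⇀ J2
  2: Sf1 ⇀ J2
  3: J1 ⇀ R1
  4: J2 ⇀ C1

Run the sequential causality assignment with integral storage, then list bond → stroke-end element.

#0 stroke at TF1
#1 stroke at J2
#2 stroke at Sf1
#3 stroke at J1
#4 stroke at J2

#2 stroke at Sf1  (source Sf1 imposes f)
#1 stroke at J2  (1-jn J2 has f-setter on 2)
#4 stroke at J2  (1-jn J2 has f-setter on 2)
#0 stroke at TF1  (TF TF1: opposite of bond 1)
#3 stroke at J1  (J1 flow already set via bond 0)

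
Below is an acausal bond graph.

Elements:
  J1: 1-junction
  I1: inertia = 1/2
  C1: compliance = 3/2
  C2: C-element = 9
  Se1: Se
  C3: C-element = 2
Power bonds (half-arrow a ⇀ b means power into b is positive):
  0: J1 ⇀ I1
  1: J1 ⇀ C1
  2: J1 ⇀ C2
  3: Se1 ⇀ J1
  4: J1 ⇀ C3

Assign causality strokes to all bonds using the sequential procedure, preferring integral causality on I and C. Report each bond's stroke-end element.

b3 →J1  (source Se1 imposes e)
b0 →I1  (I1 outputs flow p/I1)
b1 →J1  (common-f at J1 fixed by 0)
b2 →J1  (common-f at J1 fixed by 0)
b4 →J1  (1-jn J1 has f-setter on 0)

#0 stroke at I1
#1 stroke at J1
#2 stroke at J1
#3 stroke at J1
#4 stroke at J1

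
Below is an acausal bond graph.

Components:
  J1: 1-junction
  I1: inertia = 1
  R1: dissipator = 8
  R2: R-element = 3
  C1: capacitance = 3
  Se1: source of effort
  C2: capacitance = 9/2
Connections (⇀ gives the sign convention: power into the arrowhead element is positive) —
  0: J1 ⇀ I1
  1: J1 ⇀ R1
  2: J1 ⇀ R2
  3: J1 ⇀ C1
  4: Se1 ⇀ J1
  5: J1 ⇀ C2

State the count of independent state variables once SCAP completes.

#4 →J1  (Se1 fixes effort; stroke away)
#0 →I1  (I1 outputs flow p/I1)
#1 →J1  (J1: bond 0 brought flow, rest push out)
#2 →J1  (common-f at J1 fixed by 0)
#3 →J1  (J1 flow already set via bond 0)
#5 →J1  (J1: bond 0 brought flow, rest push out)

3  (C1, C2, I1 all integral)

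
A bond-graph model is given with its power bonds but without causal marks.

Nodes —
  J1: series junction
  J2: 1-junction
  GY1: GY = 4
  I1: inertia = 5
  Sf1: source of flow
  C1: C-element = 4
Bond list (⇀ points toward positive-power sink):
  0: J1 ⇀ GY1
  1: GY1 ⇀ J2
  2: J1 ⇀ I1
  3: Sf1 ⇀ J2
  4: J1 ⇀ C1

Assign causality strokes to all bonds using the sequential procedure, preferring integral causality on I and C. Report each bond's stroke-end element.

#3 →Sf1  (source Sf1 imposes f)
#1 →J2  (1-jn J2 has f-setter on 3)
#0 →J1  (GY1 both-in/both-out from 1)
#2 →I1  (I1 integral (f out))
#4 →J1  (J1: bond 2 brought flow, rest push out)

β0 stroke at J1
β1 stroke at J2
β2 stroke at I1
β3 stroke at Sf1
β4 stroke at J1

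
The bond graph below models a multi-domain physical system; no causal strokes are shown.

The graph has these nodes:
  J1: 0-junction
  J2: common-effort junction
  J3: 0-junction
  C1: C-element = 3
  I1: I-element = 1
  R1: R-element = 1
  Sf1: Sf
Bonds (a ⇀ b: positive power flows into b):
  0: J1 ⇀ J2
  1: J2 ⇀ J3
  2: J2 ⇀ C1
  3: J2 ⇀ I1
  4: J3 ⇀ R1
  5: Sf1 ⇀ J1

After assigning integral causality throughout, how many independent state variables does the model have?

#5 |Sf1  (source Sf1 imposes f)
#0 |J1  (J1 needs exactly one e-in)
#2 |J2  (C1 outputs effort q/C1)
#1 |J3  (common-e at J2 fixed by 2)
#3 |I1  (J2 effort already set via bond 2)
#4 |R1  (J3 effort already set via bond 1)

2  (C1, I1 all integral)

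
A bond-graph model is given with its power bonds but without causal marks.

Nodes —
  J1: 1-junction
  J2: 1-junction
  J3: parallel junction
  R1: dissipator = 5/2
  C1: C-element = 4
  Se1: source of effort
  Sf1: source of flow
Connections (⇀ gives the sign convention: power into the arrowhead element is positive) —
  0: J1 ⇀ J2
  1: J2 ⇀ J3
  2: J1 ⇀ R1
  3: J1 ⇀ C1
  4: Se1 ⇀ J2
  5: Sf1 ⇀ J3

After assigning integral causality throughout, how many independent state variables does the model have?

#4 stroke→J2  (Se1: effort source, stroke at far end)
#5 stroke→Sf1  (source Sf1 imposes f)
#1 stroke→J3  (J3: last free bond brings effort in)
#0 stroke→J2  (J2: bond 1 brought flow, rest push out)
#2 stroke→J1  (J1: bond 0 brought flow, rest push out)
#3 stroke→J1  (J1: bond 0 brought flow, rest push out)

1  (C1 all integral)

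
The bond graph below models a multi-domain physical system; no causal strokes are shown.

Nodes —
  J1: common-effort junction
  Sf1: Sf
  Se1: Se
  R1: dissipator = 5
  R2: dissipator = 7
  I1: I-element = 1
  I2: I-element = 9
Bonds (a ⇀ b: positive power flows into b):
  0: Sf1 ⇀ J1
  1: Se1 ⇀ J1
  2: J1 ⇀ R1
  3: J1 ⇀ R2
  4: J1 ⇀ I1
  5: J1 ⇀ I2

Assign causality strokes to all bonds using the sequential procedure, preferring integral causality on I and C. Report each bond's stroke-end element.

β0 |Sf1
β1 |J1
β2 |R1
β3 |R2
β4 |I1
β5 |I2

#0 |Sf1  (Sf1 fixes flow; stroke at Sf1)
#1 |J1  (source Se1 imposes e)
#2 |R1  (0-jn J1 has e-setter on 1)
#3 |R2  (0-jn J1 has e-setter on 1)
#4 |I1  (J1: bond 1 brought effort, rest push out)
#5 |I2  (0-jn J1 has e-setter on 1)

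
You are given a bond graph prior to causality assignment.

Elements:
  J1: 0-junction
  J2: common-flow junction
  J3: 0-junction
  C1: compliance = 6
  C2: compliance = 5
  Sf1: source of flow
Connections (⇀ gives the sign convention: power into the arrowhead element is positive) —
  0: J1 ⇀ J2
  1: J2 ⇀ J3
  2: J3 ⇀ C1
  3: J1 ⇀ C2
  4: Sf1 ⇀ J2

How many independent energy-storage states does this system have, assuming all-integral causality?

bond 4 |Sf1  (Sf1 fixes flow; stroke at Sf1)
bond 0 |J2  (J2: bond 4 brought flow, rest push out)
bond 1 |J2  (common-f at J2 fixed by 4)
bond 2 |J3  (closing 0-jn rule on J3)
bond 3 |J1  (closing 0-jn rule on J1)

2  (C1, C2 all integral)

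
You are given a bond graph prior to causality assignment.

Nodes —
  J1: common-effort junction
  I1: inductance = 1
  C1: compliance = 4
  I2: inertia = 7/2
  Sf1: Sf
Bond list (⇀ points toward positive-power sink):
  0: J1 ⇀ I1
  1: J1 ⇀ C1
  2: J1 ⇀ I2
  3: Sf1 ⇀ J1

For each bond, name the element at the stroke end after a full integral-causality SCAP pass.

β3 →Sf1  (source Sf1 imposes f)
β0 →I1  (I1 integral (f out))
β1 →J1  (C1 outputs effort q/C1)
β2 →I2  (common-e at J1 fixed by 1)

bond 0 stroke at I1
bond 1 stroke at J1
bond 2 stroke at I2
bond 3 stroke at Sf1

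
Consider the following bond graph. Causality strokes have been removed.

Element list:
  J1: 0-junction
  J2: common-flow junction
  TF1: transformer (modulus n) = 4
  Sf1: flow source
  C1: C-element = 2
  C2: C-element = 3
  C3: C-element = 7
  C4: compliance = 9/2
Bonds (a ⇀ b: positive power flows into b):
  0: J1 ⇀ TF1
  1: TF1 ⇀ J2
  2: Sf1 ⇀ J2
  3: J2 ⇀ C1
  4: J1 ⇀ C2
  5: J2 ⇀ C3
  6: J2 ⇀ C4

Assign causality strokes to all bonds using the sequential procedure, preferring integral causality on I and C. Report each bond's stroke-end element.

bond 0 stroke→TF1
bond 1 stroke→J2
bond 2 stroke→Sf1
bond 3 stroke→J2
bond 4 stroke→J1
bond 5 stroke→J2
bond 6 stroke→J2

bond 2 stroke at Sf1  (source Sf1 imposes f)
bond 1 stroke at J2  (common-f at J2 fixed by 2)
bond 3 stroke at J2  (1-jn J2 has f-setter on 2)
bond 5 stroke at J2  (J2: bond 2 brought flow, rest push out)
bond 6 stroke at J2  (common-f at J2 fixed by 2)
bond 0 stroke at TF1  (TF TF1: opposite of bond 1)
bond 4 stroke at J1  (J1 needs exactly one e-in)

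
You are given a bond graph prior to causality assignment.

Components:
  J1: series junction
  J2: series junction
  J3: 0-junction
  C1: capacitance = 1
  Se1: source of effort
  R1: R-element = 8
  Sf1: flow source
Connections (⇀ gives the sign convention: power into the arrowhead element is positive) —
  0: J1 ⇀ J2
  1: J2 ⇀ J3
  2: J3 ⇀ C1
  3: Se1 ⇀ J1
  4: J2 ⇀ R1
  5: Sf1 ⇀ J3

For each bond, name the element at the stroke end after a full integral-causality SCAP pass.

b3 |J1  (Se1: effort source, stroke at far end)
b5 |Sf1  (Sf1: flow source, stroke at near end)
b0 |J2  (J1 needs exactly one f-in)
b2 |J3  (C1 integral (e out))
b1 |J2  (common-e at J3 fixed by 2)
b4 |R1  (only one flow-in slot at J2)

β0 →J2
β1 →J2
β2 →J3
β3 →J1
β4 →R1
β5 →Sf1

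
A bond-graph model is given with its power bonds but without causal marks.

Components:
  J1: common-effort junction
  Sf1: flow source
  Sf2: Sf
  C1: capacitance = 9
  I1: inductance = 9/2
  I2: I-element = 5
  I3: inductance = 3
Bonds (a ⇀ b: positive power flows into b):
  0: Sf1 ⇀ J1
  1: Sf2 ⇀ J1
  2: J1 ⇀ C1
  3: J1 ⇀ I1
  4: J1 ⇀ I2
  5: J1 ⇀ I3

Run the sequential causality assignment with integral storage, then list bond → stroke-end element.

#0 stroke at Sf1  (source Sf1 imposes f)
#1 stroke at Sf2  (Sf2: flow source, stroke at near end)
#2 stroke at J1  (C1 integral (e out))
#3 stroke at I1  (common-e at J1 fixed by 2)
#4 stroke at I2  (0-jn J1 has e-setter on 2)
#5 stroke at I3  (J1: bond 2 brought effort, rest push out)

bond 0 |Sf1
bond 1 |Sf2
bond 2 |J1
bond 3 |I1
bond 4 |I2
bond 5 |I3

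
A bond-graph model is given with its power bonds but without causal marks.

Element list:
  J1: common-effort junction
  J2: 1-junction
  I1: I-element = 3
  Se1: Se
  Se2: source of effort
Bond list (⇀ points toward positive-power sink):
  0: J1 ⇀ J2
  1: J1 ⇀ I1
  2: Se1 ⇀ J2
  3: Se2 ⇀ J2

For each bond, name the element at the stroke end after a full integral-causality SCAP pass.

b0 →J1
b1 →I1
b2 →J2
b3 →J2

b2 |J2  (Se1 (Se) sets effort on bond)
b3 |J2  (Se2 fixes effort; stroke away)
b0 |J1  (only one flow-in slot at J2)
b1 |I1  (J1: bond 0 brought effort, rest push out)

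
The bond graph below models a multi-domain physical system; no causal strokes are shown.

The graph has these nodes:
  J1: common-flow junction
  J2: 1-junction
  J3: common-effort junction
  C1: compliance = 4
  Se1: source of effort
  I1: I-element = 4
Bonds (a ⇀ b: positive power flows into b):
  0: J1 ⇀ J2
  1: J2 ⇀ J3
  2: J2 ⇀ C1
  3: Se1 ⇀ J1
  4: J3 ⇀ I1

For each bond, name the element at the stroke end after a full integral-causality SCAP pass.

β0 stroke→J2
β1 stroke→J3
β2 stroke→J2
β3 stroke→J1
β4 stroke→I1

bond 3 stroke→J1  (source Se1 imposes e)
bond 0 stroke→J2  (J1: last free bond brings flow in)
bond 2 stroke→J2  (C1 integral (e out))
bond 1 stroke→J3  (only one flow-in slot at J2)
bond 4 stroke→I1  (common-e at J3 fixed by 1)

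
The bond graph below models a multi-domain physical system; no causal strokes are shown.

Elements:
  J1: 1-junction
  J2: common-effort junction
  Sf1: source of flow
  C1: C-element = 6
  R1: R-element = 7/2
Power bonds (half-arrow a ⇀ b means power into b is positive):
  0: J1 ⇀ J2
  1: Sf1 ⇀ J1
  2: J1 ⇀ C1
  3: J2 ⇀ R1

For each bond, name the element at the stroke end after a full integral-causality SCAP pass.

#0 →J1
#1 →Sf1
#2 →J1
#3 →J2

#1 stroke at Sf1  (source Sf1 imposes f)
#0 stroke at J1  (J1: bond 1 brought flow, rest push out)
#2 stroke at J1  (J1: bond 1 brought flow, rest push out)
#3 stroke at J2  (only one effort-in slot at J2)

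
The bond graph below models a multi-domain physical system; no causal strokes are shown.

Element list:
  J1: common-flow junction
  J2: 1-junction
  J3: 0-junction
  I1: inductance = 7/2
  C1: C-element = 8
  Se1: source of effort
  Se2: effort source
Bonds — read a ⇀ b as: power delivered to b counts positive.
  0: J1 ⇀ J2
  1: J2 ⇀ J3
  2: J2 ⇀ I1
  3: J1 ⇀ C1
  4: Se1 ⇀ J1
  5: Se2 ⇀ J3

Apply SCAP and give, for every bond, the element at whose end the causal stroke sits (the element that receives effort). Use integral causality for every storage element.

bond 0 →J2
bond 1 →J2
bond 2 →I1
bond 3 →J1
bond 4 →J1
bond 5 →J3

β4 →J1  (Se1 fixes effort; stroke away)
β5 →J3  (Se2: effort source, stroke at far end)
β1 →J2  (0-jn J3 has e-setter on 5)
β2 →I1  (I1: I, integral causality)
β0 →J2  (1-jn J2 has f-setter on 2)
β3 →J1  (common-f at J1 fixed by 0)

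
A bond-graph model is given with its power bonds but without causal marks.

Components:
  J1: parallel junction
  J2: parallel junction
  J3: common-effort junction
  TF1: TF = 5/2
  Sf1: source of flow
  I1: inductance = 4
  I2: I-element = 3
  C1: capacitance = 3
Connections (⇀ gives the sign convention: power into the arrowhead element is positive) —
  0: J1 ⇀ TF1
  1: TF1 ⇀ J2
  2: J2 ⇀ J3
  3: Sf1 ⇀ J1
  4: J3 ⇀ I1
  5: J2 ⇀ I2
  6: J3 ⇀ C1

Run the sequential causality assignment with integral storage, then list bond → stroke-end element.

bond 3 →Sf1  (source Sf1 imposes f)
bond 0 →J1  (only one effort-in slot at J1)
bond 1 →TF1  (TF TF1: opposite of bond 0)
bond 4 →I1  (I1 integral (f out))
bond 5 →I2  (I2: I, integral causality)
bond 2 →J2  (only one effort-in slot at J2)
bond 6 →J3  (only one effort-in slot at J3)

b0 stroke at J1
b1 stroke at TF1
b2 stroke at J2
b3 stroke at Sf1
b4 stroke at I1
b5 stroke at I2
b6 stroke at J3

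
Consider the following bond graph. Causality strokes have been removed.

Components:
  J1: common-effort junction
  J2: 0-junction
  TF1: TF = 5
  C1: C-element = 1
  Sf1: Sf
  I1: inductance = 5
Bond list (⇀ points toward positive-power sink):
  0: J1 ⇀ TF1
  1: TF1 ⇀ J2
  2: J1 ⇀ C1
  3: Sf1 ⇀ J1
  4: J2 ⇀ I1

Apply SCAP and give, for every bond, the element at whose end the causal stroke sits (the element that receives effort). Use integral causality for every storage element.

β3 |Sf1  (Sf1: flow source, stroke at near end)
β2 |J1  (C1 outputs effort q/C1)
β0 |TF1  (common-e at J1 fixed by 2)
β1 |J2  (through TF1, causality passes straight; one stroke at TF1)
β4 |I1  (J2 effort already set via bond 1)

bond 0 →TF1
bond 1 →J2
bond 2 →J1
bond 3 →Sf1
bond 4 →I1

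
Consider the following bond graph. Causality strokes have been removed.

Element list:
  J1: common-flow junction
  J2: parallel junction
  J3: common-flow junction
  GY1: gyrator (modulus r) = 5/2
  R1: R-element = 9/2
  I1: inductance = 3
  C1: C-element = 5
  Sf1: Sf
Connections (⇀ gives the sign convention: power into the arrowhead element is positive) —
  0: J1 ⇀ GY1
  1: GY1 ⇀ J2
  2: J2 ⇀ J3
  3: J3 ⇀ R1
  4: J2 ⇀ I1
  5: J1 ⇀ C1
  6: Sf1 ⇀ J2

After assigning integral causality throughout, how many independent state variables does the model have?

β6 |Sf1  (Sf1: flow source, stroke at near end)
β4 |I1  (I1 outputs flow p/I1)
β5 |J1  (C1 outputs effort q/C1)
β0 |GY1  (J1: last free bond brings flow in)
β1 |GY1  (GY1 both-in/both-out from 0)
β2 |J2  (closing 0-jn rule on J2)
β3 |J3  (1-jn J3 has f-setter on 2)

2  (C1, I1 all integral)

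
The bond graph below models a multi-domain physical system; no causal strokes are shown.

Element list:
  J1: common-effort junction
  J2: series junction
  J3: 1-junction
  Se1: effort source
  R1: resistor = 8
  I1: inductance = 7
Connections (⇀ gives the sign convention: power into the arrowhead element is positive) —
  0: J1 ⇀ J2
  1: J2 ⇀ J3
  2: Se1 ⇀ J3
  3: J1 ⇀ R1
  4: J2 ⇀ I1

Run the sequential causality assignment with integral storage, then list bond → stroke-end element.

β2 →J3  (Se1: effort source, stroke at far end)
β1 →J2  (closing 1-jn rule on J3)
β4 →I1  (prefer integral on I1)
β0 →J2  (1-jn J2 has f-setter on 4)
β3 →J1  (closing 0-jn rule on J1)

bond 0 →J2
bond 1 →J2
bond 2 →J3
bond 3 →J1
bond 4 →I1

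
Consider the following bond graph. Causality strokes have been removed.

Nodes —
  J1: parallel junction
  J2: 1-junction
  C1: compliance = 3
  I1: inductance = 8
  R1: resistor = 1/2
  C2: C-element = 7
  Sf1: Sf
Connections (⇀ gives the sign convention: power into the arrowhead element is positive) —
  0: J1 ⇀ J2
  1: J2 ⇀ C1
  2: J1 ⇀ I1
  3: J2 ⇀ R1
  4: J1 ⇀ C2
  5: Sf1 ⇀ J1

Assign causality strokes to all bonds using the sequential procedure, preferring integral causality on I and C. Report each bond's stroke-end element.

β5 |Sf1  (Sf1 fixes flow; stroke at Sf1)
β1 |J2  (C1 outputs effort q/C1)
β2 |I1  (prefer integral on I1)
β4 |J1  (C2: C, integral causality)
β0 |J2  (0-jn J1 has e-setter on 4)
β3 |R1  (J2: last free bond brings flow in)

β0 stroke at J2
β1 stroke at J2
β2 stroke at I1
β3 stroke at R1
β4 stroke at J1
β5 stroke at Sf1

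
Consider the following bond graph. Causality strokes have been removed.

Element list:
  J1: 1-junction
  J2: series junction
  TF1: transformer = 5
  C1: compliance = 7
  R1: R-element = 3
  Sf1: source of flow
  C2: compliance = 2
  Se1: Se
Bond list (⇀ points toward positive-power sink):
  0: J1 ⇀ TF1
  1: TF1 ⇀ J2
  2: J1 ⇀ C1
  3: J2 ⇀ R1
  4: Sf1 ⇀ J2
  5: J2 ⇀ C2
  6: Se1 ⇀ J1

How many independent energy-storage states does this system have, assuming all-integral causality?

#4 stroke→Sf1  (Sf1 (Sf) sets flow on bond)
#6 stroke→J1  (source Se1 imposes e)
#1 stroke→J2  (J2 flow already set via bond 4)
#3 stroke→J2  (1-jn J2 has f-setter on 4)
#5 stroke→J2  (J2: bond 4 brought flow, rest push out)
#0 stroke→TF1  (through TF1, causality passes straight; one stroke at TF1)
#2 stroke→J1  (J1 flow already set via bond 0)

2  (C1, C2 all integral)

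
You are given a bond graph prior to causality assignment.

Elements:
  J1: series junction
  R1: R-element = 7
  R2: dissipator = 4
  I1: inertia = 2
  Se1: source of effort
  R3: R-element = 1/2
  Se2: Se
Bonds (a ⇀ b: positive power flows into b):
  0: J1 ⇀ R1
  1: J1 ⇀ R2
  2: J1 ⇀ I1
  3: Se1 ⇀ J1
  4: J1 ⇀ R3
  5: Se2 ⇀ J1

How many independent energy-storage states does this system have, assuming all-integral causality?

1  (I1 all integral)

#3 |J1  (Se1 fixes effort; stroke away)
#5 |J1  (Se2: effort source, stroke at far end)
#2 |I1  (I1 integral (f out))
#0 |J1  (1-jn J1 has f-setter on 2)
#1 |J1  (J1 flow already set via bond 2)
#4 |J1  (J1 flow already set via bond 2)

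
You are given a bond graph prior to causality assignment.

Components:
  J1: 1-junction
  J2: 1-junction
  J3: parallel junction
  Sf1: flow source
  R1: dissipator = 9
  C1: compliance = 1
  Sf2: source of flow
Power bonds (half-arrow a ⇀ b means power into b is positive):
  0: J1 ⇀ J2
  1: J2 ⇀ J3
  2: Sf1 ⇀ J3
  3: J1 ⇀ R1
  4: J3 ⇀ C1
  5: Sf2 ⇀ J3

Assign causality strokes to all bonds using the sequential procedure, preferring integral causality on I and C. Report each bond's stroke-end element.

b0 |J1
b1 |J2
b2 |Sf1
b3 |R1
b4 |J3
b5 |Sf2

bond 2 |Sf1  (Sf1: flow source, stroke at near end)
bond 5 |Sf2  (source Sf2 imposes f)
bond 4 |J3  (C1 outputs effort q/C1)
bond 1 |J2  (0-jn J3 has e-setter on 4)
bond 0 |J1  (J2 needs exactly one f-in)
bond 3 |R1  (only one flow-in slot at J1)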